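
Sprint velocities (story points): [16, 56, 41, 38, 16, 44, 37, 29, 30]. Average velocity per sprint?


Formula: Avg velocity = Total points / Number of sprints
Points: [16, 56, 41, 38, 16, 44, 37, 29, 30]
Sum = 16 + 56 + 41 + 38 + 16 + 44 + 37 + 29 + 30 = 307
Avg velocity = 307 / 9 = 34.11 points/sprint

34.11 points/sprint


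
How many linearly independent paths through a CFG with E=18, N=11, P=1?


Formula: V(G) = E - N + 2P
V(G) = 18 - 11 + 2*1
V(G) = 7 + 2
V(G) = 9

9


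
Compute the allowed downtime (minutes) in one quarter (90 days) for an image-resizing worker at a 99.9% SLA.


Formula: allowed downtime = period * (100 - SLA) / 100
Period (quarter (90 days)) = 129600 minutes
Unavailability fraction = (100 - 99.9) / 100
Allowed downtime = 129600 * (100 - 99.9) / 100
Allowed downtime = 129.6 minutes

129.6 minutes


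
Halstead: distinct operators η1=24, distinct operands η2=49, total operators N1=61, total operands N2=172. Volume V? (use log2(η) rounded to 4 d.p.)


Formula: V = N * log2(η), where N = N1 + N2 and η = η1 + η2
η = 24 + 49 = 73
N = 61 + 172 = 233
log2(73) ≈ 6.1898
V = 233 * 6.1898 = 1442.22

1442.22


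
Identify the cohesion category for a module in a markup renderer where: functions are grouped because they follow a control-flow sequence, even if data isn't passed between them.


Reasoning: Grouped by order of execution within a routine, not by data flow
Type: Procedural cohesion

Procedural cohesion


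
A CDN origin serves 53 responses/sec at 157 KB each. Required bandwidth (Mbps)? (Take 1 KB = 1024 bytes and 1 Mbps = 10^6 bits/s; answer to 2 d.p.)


Formula: Mbps = payload_bytes * RPS * 8 / 1e6
Payload per request = 157 KB = 157 * 1024 = 160768 bytes
Total bytes/sec = 160768 * 53 = 8520704
Total bits/sec = 8520704 * 8 = 68165632
Mbps = 68165632 / 1e6 = 68.17

68.17 Mbps


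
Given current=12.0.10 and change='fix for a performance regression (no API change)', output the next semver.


Current: 12.0.10
Change category: 'fix for a performance regression (no API change)' → patch bump
SemVer rule: patch bump → increment PATCH (MAJOR and MINOR unchanged)
New: 12.0.11

12.0.11


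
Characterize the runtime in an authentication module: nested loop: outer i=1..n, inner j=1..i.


Reasoning: triangle: n(n+1)/2 ~ n^2/2
Complexity: O(n^2)

O(n^2)


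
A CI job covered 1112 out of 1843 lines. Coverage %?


Coverage = covered / total * 100
Coverage = 1112 / 1843 * 100
Coverage = 60.34%

60.34%


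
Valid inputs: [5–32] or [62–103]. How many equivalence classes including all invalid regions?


Valid ranges: [5,32] and [62,103]
Class 1: x < 5 — invalid
Class 2: 5 ≤ x ≤ 32 — valid
Class 3: 32 < x < 62 — invalid (gap between ranges)
Class 4: 62 ≤ x ≤ 103 — valid
Class 5: x > 103 — invalid
Total equivalence classes: 5

5 equivalence classes


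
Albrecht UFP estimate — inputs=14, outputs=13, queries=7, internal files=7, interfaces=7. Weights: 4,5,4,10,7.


UFP = EI*4 + EO*5 + EQ*4 + ILF*10 + EIF*7
UFP = 14*4 + 13*5 + 7*4 + 7*10 + 7*7
UFP = 56 + 65 + 28 + 70 + 49
UFP = 268

268


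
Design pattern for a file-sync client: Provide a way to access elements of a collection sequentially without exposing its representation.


This matches the Iterator pattern

Iterator


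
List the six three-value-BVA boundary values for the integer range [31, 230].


Range: [31, 230]
Boundaries: just below min, min, min+1, max-1, max, just above max
Values: [30, 31, 32, 229, 230, 231]

[30, 31, 32, 229, 230, 231]


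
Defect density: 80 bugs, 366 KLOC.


Defect density = defects / KLOC
Defect density = 80 / 366
Defect density = 0.219 defects/KLOC

0.219 defects/KLOC


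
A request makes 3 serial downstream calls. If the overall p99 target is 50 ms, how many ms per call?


Formula: per_stage = total_budget / stages
per_stage = 50 / 3
per_stage = 16.67 ms

16.67 ms


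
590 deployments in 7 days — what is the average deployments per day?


Formula: deployments per day = releases / days
= 590 / 7
= 84.286 deploys/day
(equivalently, 590.0 deploys/week)

84.286 deploys/day


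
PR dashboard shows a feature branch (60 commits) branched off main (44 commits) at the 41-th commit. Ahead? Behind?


Common ancestor: commit #41
feature commits after divergence: 60 - 41 = 19
main commits after divergence: 44 - 41 = 3
feature is 19 commits ahead of main
main is 3 commits ahead of feature

feature ahead: 19, main ahead: 3


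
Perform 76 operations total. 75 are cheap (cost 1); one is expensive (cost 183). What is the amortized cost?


Formula: Amortized cost = Total cost / Operations
Total cost = (75 * 1) + (1 * 183)
Total cost = 75 + 183 = 258
Amortized = 258 / 76 = 3.3947

3.3947


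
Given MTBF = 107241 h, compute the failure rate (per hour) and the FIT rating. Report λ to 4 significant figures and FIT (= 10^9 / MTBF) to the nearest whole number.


Formula: λ = 1 / MTBF; FIT = λ × 1e9 = 1e9 / MTBF
λ = 1 / 107241 ≈ 9.325e-06 failures/hour
FIT = 1e9 / 107241 ≈ 9325 failures per 1e9 hours (nearest whole number)

λ = 9.325e-06 /h, FIT = 9325


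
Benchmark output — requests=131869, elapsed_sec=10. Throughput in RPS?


Formula: throughput = requests / seconds
throughput = 131869 / 10
throughput = 13186.9 requests/second

13186.9 requests/second


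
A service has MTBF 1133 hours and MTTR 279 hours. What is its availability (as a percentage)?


Availability = MTBF / (MTBF + MTTR)
Availability = 1133 / (1133 + 279)
Availability = 1133 / 1412
Availability = 80.2408%

80.2408%


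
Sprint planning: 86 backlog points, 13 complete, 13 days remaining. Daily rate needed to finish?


Formula: Required rate = Remaining points / Days left
Remaining = 86 - 13 = 73 points
Required rate = 73 / 13 = 5.62 points/day

5.62 points/day


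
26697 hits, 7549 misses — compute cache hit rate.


Formula: hit rate = hits / (hits + misses) * 100
hit rate = 26697 / (26697 + 7549) * 100
hit rate = 26697 / 34246 * 100
hit rate = 77.96%

77.96%


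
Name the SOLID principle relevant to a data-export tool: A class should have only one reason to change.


This describes the Single Responsibility Principle (SRP)

Single Responsibility Principle (SRP)


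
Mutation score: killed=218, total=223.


Mutation score = killed / total * 100
Mutation score = 218 / 223 * 100
Mutation score = 97.76%

97.76%


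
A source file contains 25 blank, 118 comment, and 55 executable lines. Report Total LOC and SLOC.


Total LOC = blank + comment + code
Total LOC = 25 + 118 + 55 = 198
SLOC (source only) = code = 55

Total LOC: 198, SLOC: 55


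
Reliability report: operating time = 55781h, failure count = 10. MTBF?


Formula: MTBF = Total operating time / Number of failures
MTBF = 55781 / 10
MTBF = 5578.1 hours

5578.1 hours


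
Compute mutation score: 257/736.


Mutation score = killed / total * 100
Mutation score = 257 / 736 * 100
Mutation score = 34.92%

34.92%


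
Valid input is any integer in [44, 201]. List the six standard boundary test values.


Range: [44, 201]
Boundaries: just below min, min, min+1, max-1, max, just above max
Values: [43, 44, 45, 200, 201, 202]

[43, 44, 45, 200, 201, 202]


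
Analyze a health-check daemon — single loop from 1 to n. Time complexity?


Reasoning: one pass through n items
Complexity: O(n)

O(n)


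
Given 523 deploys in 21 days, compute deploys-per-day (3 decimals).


Formula: deployments per day = releases / days
= 523 / 21
= 24.905 deploys/day
(equivalently, 174.33 deploys/week)

24.905 deploys/day


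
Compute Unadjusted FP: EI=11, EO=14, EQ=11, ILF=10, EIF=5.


UFP = EI*4 + EO*5 + EQ*4 + ILF*10 + EIF*7
UFP = 11*4 + 14*5 + 11*4 + 10*10 + 5*7
UFP = 44 + 70 + 44 + 100 + 35
UFP = 293

293


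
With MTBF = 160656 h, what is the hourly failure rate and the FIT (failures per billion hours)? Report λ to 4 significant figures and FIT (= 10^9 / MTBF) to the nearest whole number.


Formula: λ = 1 / MTBF; FIT = λ × 1e9 = 1e9 / MTBF
λ = 1 / 160656 ≈ 6.224e-06 failures/hour
FIT = 1e9 / 160656 ≈ 6224 failures per 1e9 hours (nearest whole number)

λ = 6.224e-06 /h, FIT = 6224


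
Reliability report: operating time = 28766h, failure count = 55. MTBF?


Formula: MTBF = Total operating time / Number of failures
MTBF = 28766 / 55
MTBF = 523.02 hours

523.02 hours


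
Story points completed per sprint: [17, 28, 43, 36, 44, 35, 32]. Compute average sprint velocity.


Formula: Avg velocity = Total points / Number of sprints
Points: [17, 28, 43, 36, 44, 35, 32]
Sum = 17 + 28 + 43 + 36 + 44 + 35 + 32 = 235
Avg velocity = 235 / 7 = 33.57 points/sprint

33.57 points/sprint


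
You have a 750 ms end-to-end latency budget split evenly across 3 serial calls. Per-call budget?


Formula: per_stage = total_budget / stages
per_stage = 750 / 3
per_stage = 250.0 ms

250.0 ms


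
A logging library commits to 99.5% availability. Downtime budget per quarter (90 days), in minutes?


Formula: allowed downtime = period * (100 - SLA) / 100
Period (quarter (90 days)) = 129600 minutes
Unavailability fraction = (100 - 99.5) / 100
Allowed downtime = 129600 * (100 - 99.5) / 100
Allowed downtime = 648.0 minutes

648.0 minutes


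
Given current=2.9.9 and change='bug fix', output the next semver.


Current: 2.9.9
Change category: 'bug fix' → patch bump
SemVer rule: patch bump → increment PATCH (MAJOR and MINOR unchanged)
New: 2.9.10

2.9.10


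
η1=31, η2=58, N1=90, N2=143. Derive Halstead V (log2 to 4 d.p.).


Formula: V = N * log2(η), where N = N1 + N2 and η = η1 + η2
η = 31 + 58 = 89
N = 90 + 143 = 233
log2(89) ≈ 6.4757
V = 233 * 6.4757 = 1508.84

1508.84


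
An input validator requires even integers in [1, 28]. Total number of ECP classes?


Constraint: even integers in [1, 28]
Class 1: x < 1 — out-of-range invalid
Class 2: x in [1,28] but odd — wrong type invalid
Class 3: x in [1,28] and even — valid
Class 4: x > 28 — out-of-range invalid
Total equivalence classes: 4

4 equivalence classes


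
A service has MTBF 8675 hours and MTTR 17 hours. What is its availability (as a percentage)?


Availability = MTBF / (MTBF + MTTR)
Availability = 8675 / (8675 + 17)
Availability = 8675 / 8692
Availability = 99.8044%

99.8044%


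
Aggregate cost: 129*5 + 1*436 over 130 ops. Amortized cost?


Formula: Amortized cost = Total cost / Operations
Total cost = (129 * 5) + (1 * 436)
Total cost = 645 + 436 = 1081
Amortized = 1081 / 130 = 8.3154

8.3154


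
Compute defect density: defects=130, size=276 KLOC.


Defect density = defects / KLOC
Defect density = 130 / 276
Defect density = 0.471 defects/KLOC

0.471 defects/KLOC


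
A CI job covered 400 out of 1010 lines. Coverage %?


Coverage = covered / total * 100
Coverage = 400 / 1010 * 100
Coverage = 39.6%

39.6%


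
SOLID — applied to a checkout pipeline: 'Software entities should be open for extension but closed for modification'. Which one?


This describes the Open/Closed Principle (OCP)

Open/Closed Principle (OCP)


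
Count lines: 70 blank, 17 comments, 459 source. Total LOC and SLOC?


Total LOC = blank + comment + code
Total LOC = 70 + 17 + 459 = 546
SLOC (source only) = code = 459

Total LOC: 546, SLOC: 459


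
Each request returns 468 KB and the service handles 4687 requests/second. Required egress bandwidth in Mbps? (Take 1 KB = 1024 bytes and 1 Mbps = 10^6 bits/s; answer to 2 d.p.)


Formula: Mbps = payload_bytes * RPS * 8 / 1e6
Payload per request = 468 KB = 468 * 1024 = 479232 bytes
Total bytes/sec = 479232 * 4687 = 2246160384
Total bits/sec = 2246160384 * 8 = 17969283072
Mbps = 17969283072 / 1e6 = 17969.28

17969.28 Mbps


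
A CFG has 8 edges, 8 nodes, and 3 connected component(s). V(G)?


Formula: V(G) = E - N + 2P
V(G) = 8 - 8 + 2*3
V(G) = 0 + 6
V(G) = 6

6


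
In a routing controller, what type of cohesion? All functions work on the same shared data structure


Reasoning: Functions share data
Type: Communicational cohesion

Communicational cohesion


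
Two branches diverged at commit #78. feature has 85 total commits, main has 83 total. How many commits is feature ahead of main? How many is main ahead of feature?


Common ancestor: commit #78
feature commits after divergence: 85 - 78 = 7
main commits after divergence: 83 - 78 = 5
feature is 7 commits ahead of main
main is 5 commits ahead of feature

feature ahead: 7, main ahead: 5


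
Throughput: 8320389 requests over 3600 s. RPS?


Formula: throughput = requests / seconds
throughput = 8320389 / 3600
throughput = 2311.22 requests/second

2311.22 requests/second


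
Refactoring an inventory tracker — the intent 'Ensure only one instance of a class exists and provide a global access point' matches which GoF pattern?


This matches the Singleton pattern

Singleton


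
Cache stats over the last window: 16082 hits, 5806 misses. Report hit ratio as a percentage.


Formula: hit rate = hits / (hits + misses) * 100
hit rate = 16082 / (16082 + 5806) * 100
hit rate = 16082 / 21888 * 100
hit rate = 73.47%

73.47%


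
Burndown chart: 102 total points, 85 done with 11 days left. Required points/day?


Formula: Required rate = Remaining points / Days left
Remaining = 102 - 85 = 17 points
Required rate = 17 / 11 = 1.55 points/day

1.55 points/day


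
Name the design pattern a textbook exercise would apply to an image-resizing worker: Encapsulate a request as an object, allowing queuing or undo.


This matches the Command pattern

Command


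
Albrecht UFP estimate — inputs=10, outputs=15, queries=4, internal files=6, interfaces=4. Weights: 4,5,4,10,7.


UFP = EI*4 + EO*5 + EQ*4 + ILF*10 + EIF*7
UFP = 10*4 + 15*5 + 4*4 + 6*10 + 4*7
UFP = 40 + 75 + 16 + 60 + 28
UFP = 219

219


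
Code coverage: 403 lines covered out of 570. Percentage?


Coverage = covered / total * 100
Coverage = 403 / 570 * 100
Coverage = 70.7%

70.7%


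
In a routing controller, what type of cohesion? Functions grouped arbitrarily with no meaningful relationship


Reasoning: Worst: random grouping
Type: Coincidental cohesion

Coincidental cohesion


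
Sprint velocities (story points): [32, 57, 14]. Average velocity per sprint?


Formula: Avg velocity = Total points / Number of sprints
Points: [32, 57, 14]
Sum = 32 + 57 + 14 = 103
Avg velocity = 103 / 3 = 34.33 points/sprint

34.33 points/sprint


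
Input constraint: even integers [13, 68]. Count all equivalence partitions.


Constraint: even integers in [13, 68]
Class 1: x < 13 — out-of-range invalid
Class 2: x in [13,68] but odd — wrong type invalid
Class 3: x in [13,68] and even — valid
Class 4: x > 68 — out-of-range invalid
Total equivalence classes: 4

4 equivalence classes


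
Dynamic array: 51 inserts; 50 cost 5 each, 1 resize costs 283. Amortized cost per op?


Formula: Amortized cost = Total cost / Operations
Total cost = (50 * 5) + (1 * 283)
Total cost = 250 + 283 = 533
Amortized = 533 / 51 = 10.451

10.451


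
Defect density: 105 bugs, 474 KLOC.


Defect density = defects / KLOC
Defect density = 105 / 474
Defect density = 0.222 defects/KLOC

0.222 defects/KLOC


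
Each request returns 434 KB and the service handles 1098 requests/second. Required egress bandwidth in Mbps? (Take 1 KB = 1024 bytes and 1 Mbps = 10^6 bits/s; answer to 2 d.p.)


Formula: Mbps = payload_bytes * RPS * 8 / 1e6
Payload per request = 434 KB = 434 * 1024 = 444416 bytes
Total bytes/sec = 444416 * 1098 = 487968768
Total bits/sec = 487968768 * 8 = 3903750144
Mbps = 3903750144 / 1e6 = 3903.75

3903.75 Mbps


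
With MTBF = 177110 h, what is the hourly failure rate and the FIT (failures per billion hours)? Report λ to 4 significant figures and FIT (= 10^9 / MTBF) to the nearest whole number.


Formula: λ = 1 / MTBF; FIT = λ × 1e9 = 1e9 / MTBF
λ = 1 / 177110 ≈ 5.646e-06 failures/hour
FIT = 1e9 / 177110 ≈ 5646 failures per 1e9 hours (nearest whole number)

λ = 5.646e-06 /h, FIT = 5646


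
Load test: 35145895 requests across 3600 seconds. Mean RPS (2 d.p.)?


Formula: throughput = requests / seconds
throughput = 35145895 / 3600
throughput = 9762.75 requests/second

9762.75 requests/second


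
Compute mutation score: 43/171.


Mutation score = killed / total * 100
Mutation score = 43 / 171 * 100
Mutation score = 25.15%

25.15%


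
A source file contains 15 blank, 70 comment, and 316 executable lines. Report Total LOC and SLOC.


Total LOC = blank + comment + code
Total LOC = 15 + 70 + 316 = 401
SLOC (source only) = code = 316

Total LOC: 401, SLOC: 316


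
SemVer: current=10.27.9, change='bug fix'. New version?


Current: 10.27.9
Change category: 'bug fix' → patch bump
SemVer rule: patch bump → increment PATCH (MAJOR and MINOR unchanged)
New: 10.27.10

10.27.10


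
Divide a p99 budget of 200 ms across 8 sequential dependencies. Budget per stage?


Formula: per_stage = total_budget / stages
per_stage = 200 / 8
per_stage = 25.0 ms

25.0 ms


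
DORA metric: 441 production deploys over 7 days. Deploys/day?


Formula: deployments per day = releases / days
= 441 / 7
= 63.0 deploys/day
(equivalently, 441.0 deploys/week)

63.0 deploys/day


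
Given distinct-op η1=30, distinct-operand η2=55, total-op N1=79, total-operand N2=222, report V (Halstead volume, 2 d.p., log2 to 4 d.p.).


Formula: V = N * log2(η), where N = N1 + N2 and η = η1 + η2
η = 30 + 55 = 85
N = 79 + 222 = 301
log2(85) ≈ 6.4094
V = 301 * 6.4094 = 1929.23

1929.23


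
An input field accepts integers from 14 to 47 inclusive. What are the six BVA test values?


Range: [14, 47]
Boundaries: just below min, min, min+1, max-1, max, just above max
Values: [13, 14, 15, 46, 47, 48]

[13, 14, 15, 46, 47, 48]


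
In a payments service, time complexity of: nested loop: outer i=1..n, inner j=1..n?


Reasoning: n iterations times n iterations
Complexity: O(n^2)

O(n^2)


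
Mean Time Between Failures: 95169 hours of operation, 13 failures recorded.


Formula: MTBF = Total operating time / Number of failures
MTBF = 95169 / 13
MTBF = 7320.69 hours

7320.69 hours


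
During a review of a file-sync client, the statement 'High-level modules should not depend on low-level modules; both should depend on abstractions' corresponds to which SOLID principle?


This describes the Dependency Inversion Principle (DIP)

Dependency Inversion Principle (DIP)


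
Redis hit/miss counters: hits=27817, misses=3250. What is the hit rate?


Formula: hit rate = hits / (hits + misses) * 100
hit rate = 27817 / (27817 + 3250) * 100
hit rate = 27817 / 31067 * 100
hit rate = 89.54%

89.54%


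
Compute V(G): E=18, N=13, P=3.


Formula: V(G) = E - N + 2P
V(G) = 18 - 13 + 2*3
V(G) = 5 + 6
V(G) = 11

11


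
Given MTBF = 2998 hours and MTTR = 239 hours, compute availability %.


Availability = MTBF / (MTBF + MTTR)
Availability = 2998 / (2998 + 239)
Availability = 2998 / 3237
Availability = 92.6166%

92.6166%


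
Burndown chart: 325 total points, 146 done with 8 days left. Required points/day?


Formula: Required rate = Remaining points / Days left
Remaining = 325 - 146 = 179 points
Required rate = 179 / 8 = 22.38 points/day

22.38 points/day


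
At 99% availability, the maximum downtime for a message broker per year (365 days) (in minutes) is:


Formula: allowed downtime = period * (100 - SLA) / 100
Period (year (365 days)) = 525600 minutes
Unavailability fraction = (100 - 99.0) / 100
Allowed downtime = 525600 * (100 - 99.0) / 100
Allowed downtime = 5256.0 minutes

5256.0 minutes


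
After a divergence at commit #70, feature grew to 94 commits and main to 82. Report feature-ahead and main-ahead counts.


Common ancestor: commit #70
feature commits after divergence: 94 - 70 = 24
main commits after divergence: 82 - 70 = 12
feature is 24 commits ahead of main
main is 12 commits ahead of feature

feature ahead: 24, main ahead: 12


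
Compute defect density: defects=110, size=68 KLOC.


Defect density = defects / KLOC
Defect density = 110 / 68
Defect density = 1.618 defects/KLOC

1.618 defects/KLOC


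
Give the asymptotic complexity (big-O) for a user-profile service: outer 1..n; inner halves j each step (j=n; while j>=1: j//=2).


Reasoning: n times log n
Complexity: O(n log n)

O(n log n)


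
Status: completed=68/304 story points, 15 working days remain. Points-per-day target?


Formula: Required rate = Remaining points / Days left
Remaining = 304 - 68 = 236 points
Required rate = 236 / 15 = 15.73 points/day

15.73 points/day


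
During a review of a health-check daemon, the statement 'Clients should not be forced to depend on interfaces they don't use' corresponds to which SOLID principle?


This describes the Interface Segregation Principle (ISP)

Interface Segregation Principle (ISP)


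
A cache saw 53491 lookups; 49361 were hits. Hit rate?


Formula: hit rate = hits / (hits + misses) * 100
hit rate = 49361 / (49361 + 4130) * 100
hit rate = 49361 / 53491 * 100
hit rate = 92.28%

92.28%


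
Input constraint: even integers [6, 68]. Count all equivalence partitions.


Constraint: even integers in [6, 68]
Class 1: x < 6 — out-of-range invalid
Class 2: x in [6,68] but odd — wrong type invalid
Class 3: x in [6,68] and even — valid
Class 4: x > 68 — out-of-range invalid
Total equivalence classes: 4

4 equivalence classes


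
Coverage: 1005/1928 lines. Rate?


Coverage = covered / total * 100
Coverage = 1005 / 1928 * 100
Coverage = 52.13%

52.13%


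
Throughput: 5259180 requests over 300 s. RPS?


Formula: throughput = requests / seconds
throughput = 5259180 / 300
throughput = 17530.6 requests/second

17530.6 requests/second


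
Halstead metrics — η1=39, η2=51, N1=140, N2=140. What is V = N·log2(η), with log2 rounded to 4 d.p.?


Formula: V = N * log2(η), where N = N1 + N2 and η = η1 + η2
η = 39 + 51 = 90
N = 140 + 140 = 280
log2(90) ≈ 6.4919
V = 280 * 6.4919 = 1817.73

1817.73


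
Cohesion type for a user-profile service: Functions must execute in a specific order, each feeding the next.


Reasoning: Output of one is input to next
Type: Sequential cohesion

Sequential cohesion


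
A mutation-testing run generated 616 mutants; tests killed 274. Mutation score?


Mutation score = killed / total * 100
Mutation score = 274 / 616 * 100
Mutation score = 44.48%

44.48%


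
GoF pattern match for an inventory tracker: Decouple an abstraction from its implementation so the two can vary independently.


This matches the Bridge pattern

Bridge


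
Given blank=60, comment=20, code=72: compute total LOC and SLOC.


Total LOC = blank + comment + code
Total LOC = 60 + 20 + 72 = 152
SLOC (source only) = code = 72

Total LOC: 152, SLOC: 72


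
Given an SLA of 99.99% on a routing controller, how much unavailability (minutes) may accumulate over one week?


Formula: allowed downtime = period * (100 - SLA) / 100
Period (week) = 10080 minutes
Unavailability fraction = (100 - 99.99) / 100
Allowed downtime = 10080 * (100 - 99.99) / 100
Allowed downtime = 1.008 minutes

1.008 minutes


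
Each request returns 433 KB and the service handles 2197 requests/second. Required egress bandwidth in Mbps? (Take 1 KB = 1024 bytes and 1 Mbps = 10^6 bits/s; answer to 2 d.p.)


Formula: Mbps = payload_bytes * RPS * 8 / 1e6
Payload per request = 433 KB = 433 * 1024 = 443392 bytes
Total bytes/sec = 443392 * 2197 = 974132224
Total bits/sec = 974132224 * 8 = 7793057792
Mbps = 7793057792 / 1e6 = 7793.06

7793.06 Mbps


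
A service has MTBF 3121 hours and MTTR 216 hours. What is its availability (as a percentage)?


Availability = MTBF / (MTBF + MTTR)
Availability = 3121 / (3121 + 216)
Availability = 3121 / 3337
Availability = 93.5271%

93.5271%


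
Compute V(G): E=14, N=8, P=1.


Formula: V(G) = E - N + 2P
V(G) = 14 - 8 + 2*1
V(G) = 6 + 2
V(G) = 8

8


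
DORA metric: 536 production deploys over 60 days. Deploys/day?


Formula: deployments per day = releases / days
= 536 / 60
= 8.933 deploys/day
(equivalently, 62.53 deploys/week)

8.933 deploys/day


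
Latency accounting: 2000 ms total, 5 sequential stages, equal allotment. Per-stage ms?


Formula: per_stage = total_budget / stages
per_stage = 2000 / 5
per_stage = 400.0 ms

400.0 ms


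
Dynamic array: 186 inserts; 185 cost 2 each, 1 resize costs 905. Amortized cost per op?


Formula: Amortized cost = Total cost / Operations
Total cost = (185 * 2) + (1 * 905)
Total cost = 370 + 905 = 1275
Amortized = 1275 / 186 = 6.8548

6.8548


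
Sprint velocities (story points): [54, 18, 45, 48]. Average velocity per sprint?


Formula: Avg velocity = Total points / Number of sprints
Points: [54, 18, 45, 48]
Sum = 54 + 18 + 45 + 48 = 165
Avg velocity = 165 / 4 = 41.25 points/sprint

41.25 points/sprint


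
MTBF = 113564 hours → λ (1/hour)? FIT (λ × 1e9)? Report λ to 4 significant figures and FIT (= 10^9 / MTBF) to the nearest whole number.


Formula: λ = 1 / MTBF; FIT = λ × 1e9 = 1e9 / MTBF
λ = 1 / 113564 ≈ 8.806e-06 failures/hour
FIT = 1e9 / 113564 ≈ 8806 failures per 1e9 hours (nearest whole number)

λ = 8.806e-06 /h, FIT = 8806


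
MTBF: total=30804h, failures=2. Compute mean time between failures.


Formula: MTBF = Total operating time / Number of failures
MTBF = 30804 / 2
MTBF = 15402.0 hours

15402.0 hours


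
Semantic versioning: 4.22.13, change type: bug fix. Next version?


Current: 4.22.13
Change category: 'bug fix' → patch bump
SemVer rule: patch bump → increment PATCH (MAJOR and MINOR unchanged)
New: 4.22.14

4.22.14


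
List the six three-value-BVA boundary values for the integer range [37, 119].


Range: [37, 119]
Boundaries: just below min, min, min+1, max-1, max, just above max
Values: [36, 37, 38, 118, 119, 120]

[36, 37, 38, 118, 119, 120]


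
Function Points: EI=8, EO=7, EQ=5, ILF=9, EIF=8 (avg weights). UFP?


UFP = EI*4 + EO*5 + EQ*4 + ILF*10 + EIF*7
UFP = 8*4 + 7*5 + 5*4 + 9*10 + 8*7
UFP = 32 + 35 + 20 + 90 + 56
UFP = 233

233


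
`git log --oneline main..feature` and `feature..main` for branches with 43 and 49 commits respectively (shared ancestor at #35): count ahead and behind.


Common ancestor: commit #35
feature commits after divergence: 43 - 35 = 8
main commits after divergence: 49 - 35 = 14
feature is 8 commits ahead of main
main is 14 commits ahead of feature

feature ahead: 8, main ahead: 14


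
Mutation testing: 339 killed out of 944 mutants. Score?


Mutation score = killed / total * 100
Mutation score = 339 / 944 * 100
Mutation score = 35.91%

35.91%


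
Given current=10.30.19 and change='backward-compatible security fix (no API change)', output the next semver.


Current: 10.30.19
Change category: 'backward-compatible security fix (no API change)' → patch bump
SemVer rule: patch bump → increment PATCH (MAJOR and MINOR unchanged)
New: 10.30.20

10.30.20


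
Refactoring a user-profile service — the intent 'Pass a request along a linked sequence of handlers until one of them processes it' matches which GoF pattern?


This matches the Chain of Responsibility pattern

Chain of Responsibility


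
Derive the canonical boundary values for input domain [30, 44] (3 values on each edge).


Range: [30, 44]
Boundaries: just below min, min, min+1, max-1, max, just above max
Values: [29, 30, 31, 43, 44, 45]

[29, 30, 31, 43, 44, 45]


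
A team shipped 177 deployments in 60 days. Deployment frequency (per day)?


Formula: deployments per day = releases / days
= 177 / 60
= 2.95 deploys/day
(equivalently, 20.65 deploys/week)

2.95 deploys/day


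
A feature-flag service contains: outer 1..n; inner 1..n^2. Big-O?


Reasoning: n times n^2
Complexity: O(n^3)

O(n^3)


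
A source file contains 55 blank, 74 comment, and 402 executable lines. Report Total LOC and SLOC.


Total LOC = blank + comment + code
Total LOC = 55 + 74 + 402 = 531
SLOC (source only) = code = 402

Total LOC: 531, SLOC: 402


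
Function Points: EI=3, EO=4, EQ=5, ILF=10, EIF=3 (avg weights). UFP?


UFP = EI*4 + EO*5 + EQ*4 + ILF*10 + EIF*7
UFP = 3*4 + 4*5 + 5*4 + 10*10 + 3*7
UFP = 12 + 20 + 20 + 100 + 21
UFP = 173

173


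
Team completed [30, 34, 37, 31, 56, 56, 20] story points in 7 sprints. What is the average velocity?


Formula: Avg velocity = Total points / Number of sprints
Points: [30, 34, 37, 31, 56, 56, 20]
Sum = 30 + 34 + 37 + 31 + 56 + 56 + 20 = 264
Avg velocity = 264 / 7 = 37.71 points/sprint

37.71 points/sprint


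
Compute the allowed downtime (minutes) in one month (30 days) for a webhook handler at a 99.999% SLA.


Formula: allowed downtime = period * (100 - SLA) / 100
Period (month (30 days)) = 43200 minutes
Unavailability fraction = (100 - 99.999) / 100
Allowed downtime = 43200 * (100 - 99.999) / 100
Allowed downtime = 0.432 minutes

0.432 minutes


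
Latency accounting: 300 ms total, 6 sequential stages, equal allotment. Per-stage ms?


Formula: per_stage = total_budget / stages
per_stage = 300 / 6
per_stage = 50.0 ms

50.0 ms


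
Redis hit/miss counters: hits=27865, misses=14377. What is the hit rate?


Formula: hit rate = hits / (hits + misses) * 100
hit rate = 27865 / (27865 + 14377) * 100
hit rate = 27865 / 42242 * 100
hit rate = 65.97%

65.97%


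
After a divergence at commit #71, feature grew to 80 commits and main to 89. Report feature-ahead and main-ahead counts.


Common ancestor: commit #71
feature commits after divergence: 80 - 71 = 9
main commits after divergence: 89 - 71 = 18
feature is 9 commits ahead of main
main is 18 commits ahead of feature

feature ahead: 9, main ahead: 18


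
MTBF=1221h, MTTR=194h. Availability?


Availability = MTBF / (MTBF + MTTR)
Availability = 1221 / (1221 + 194)
Availability = 1221 / 1415
Availability = 86.2898%

86.2898%


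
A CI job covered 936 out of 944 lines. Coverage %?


Coverage = covered / total * 100
Coverage = 936 / 944 * 100
Coverage = 99.15%

99.15%


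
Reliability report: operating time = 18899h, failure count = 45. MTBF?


Formula: MTBF = Total operating time / Number of failures
MTBF = 18899 / 45
MTBF = 419.98 hours

419.98 hours


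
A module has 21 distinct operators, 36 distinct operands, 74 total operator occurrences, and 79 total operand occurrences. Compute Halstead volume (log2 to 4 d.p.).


Formula: V = N * log2(η), where N = N1 + N2 and η = η1 + η2
η = 21 + 36 = 57
N = 74 + 79 = 153
log2(57) ≈ 5.8329
V = 153 * 5.8329 = 892.43

892.43


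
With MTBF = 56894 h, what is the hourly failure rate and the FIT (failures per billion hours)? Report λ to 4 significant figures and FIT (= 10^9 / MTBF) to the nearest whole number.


Formula: λ = 1 / MTBF; FIT = λ × 1e9 = 1e9 / MTBF
λ = 1 / 56894 ≈ 1.758e-05 failures/hour
FIT = 1e9 / 56894 ≈ 17577 failures per 1e9 hours (nearest whole number)

λ = 1.758e-05 /h, FIT = 17577


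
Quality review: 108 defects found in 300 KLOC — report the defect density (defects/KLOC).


Defect density = defects / KLOC
Defect density = 108 / 300
Defect density = 0.36 defects/KLOC

0.36 defects/KLOC


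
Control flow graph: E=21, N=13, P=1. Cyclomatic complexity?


Formula: V(G) = E - N + 2P
V(G) = 21 - 13 + 2*1
V(G) = 8 + 2
V(G) = 10

10


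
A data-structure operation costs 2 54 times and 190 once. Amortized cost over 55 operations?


Formula: Amortized cost = Total cost / Operations
Total cost = (54 * 2) + (1 * 190)
Total cost = 108 + 190 = 298
Amortized = 298 / 55 = 5.4182

5.4182


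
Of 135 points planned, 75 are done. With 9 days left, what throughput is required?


Formula: Required rate = Remaining points / Days left
Remaining = 135 - 75 = 60 points
Required rate = 60 / 9 = 6.67 points/day

6.67 points/day


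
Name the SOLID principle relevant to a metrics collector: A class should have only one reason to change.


This describes the Single Responsibility Principle (SRP)

Single Responsibility Principle (SRP)


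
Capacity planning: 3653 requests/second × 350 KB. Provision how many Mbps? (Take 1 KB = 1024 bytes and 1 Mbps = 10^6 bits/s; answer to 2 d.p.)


Formula: Mbps = payload_bytes * RPS * 8 / 1e6
Payload per request = 350 KB = 350 * 1024 = 358400 bytes
Total bytes/sec = 358400 * 3653 = 1309235200
Total bits/sec = 1309235200 * 8 = 10473881600
Mbps = 10473881600 / 1e6 = 10473.88

10473.88 Mbps


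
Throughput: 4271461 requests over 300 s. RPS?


Formula: throughput = requests / seconds
throughput = 4271461 / 300
throughput = 14238.2 requests/second

14238.2 requests/second


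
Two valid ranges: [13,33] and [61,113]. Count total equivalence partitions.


Valid ranges: [13,33] and [61,113]
Class 1: x < 13 — invalid
Class 2: 13 ≤ x ≤ 33 — valid
Class 3: 33 < x < 61 — invalid (gap between ranges)
Class 4: 61 ≤ x ≤ 113 — valid
Class 5: x > 113 — invalid
Total equivalence classes: 5

5 equivalence classes


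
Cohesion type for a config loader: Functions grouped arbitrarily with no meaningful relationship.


Reasoning: Worst: random grouping
Type: Coincidental cohesion

Coincidental cohesion


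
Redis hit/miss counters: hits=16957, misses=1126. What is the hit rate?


Formula: hit rate = hits / (hits + misses) * 100
hit rate = 16957 / (16957 + 1126) * 100
hit rate = 16957 / 18083 * 100
hit rate = 93.77%

93.77%


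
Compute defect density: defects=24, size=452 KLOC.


Defect density = defects / KLOC
Defect density = 24 / 452
Defect density = 0.053 defects/KLOC

0.053 defects/KLOC


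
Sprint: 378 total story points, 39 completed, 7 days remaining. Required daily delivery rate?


Formula: Required rate = Remaining points / Days left
Remaining = 378 - 39 = 339 points
Required rate = 339 / 7 = 48.43 points/day

48.43 points/day


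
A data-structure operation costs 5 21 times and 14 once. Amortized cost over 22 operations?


Formula: Amortized cost = Total cost / Operations
Total cost = (21 * 5) + (1 * 14)
Total cost = 105 + 14 = 119
Amortized = 119 / 22 = 5.4091

5.4091


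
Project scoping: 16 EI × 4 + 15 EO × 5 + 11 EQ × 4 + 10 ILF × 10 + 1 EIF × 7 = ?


UFP = EI*4 + EO*5 + EQ*4 + ILF*10 + EIF*7
UFP = 16*4 + 15*5 + 11*4 + 10*10 + 1*7
UFP = 64 + 75 + 44 + 100 + 7
UFP = 290

290


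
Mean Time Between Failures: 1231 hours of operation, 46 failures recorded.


Formula: MTBF = Total operating time / Number of failures
MTBF = 1231 / 46
MTBF = 26.76 hours

26.76 hours


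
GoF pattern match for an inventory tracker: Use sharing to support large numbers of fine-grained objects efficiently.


This matches the Flyweight pattern

Flyweight


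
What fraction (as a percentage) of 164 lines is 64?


Coverage = covered / total * 100
Coverage = 64 / 164 * 100
Coverage = 39.02%

39.02%


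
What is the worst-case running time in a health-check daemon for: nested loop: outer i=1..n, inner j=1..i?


Reasoning: triangle: n(n+1)/2 ~ n^2/2
Complexity: O(n^2)

O(n^2)


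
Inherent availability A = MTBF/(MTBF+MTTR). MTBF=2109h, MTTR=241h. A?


Availability = MTBF / (MTBF + MTTR)
Availability = 2109 / (2109 + 241)
Availability = 2109 / 2350
Availability = 89.7447%

89.7447%


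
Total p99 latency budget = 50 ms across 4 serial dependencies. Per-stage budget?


Formula: per_stage = total_budget / stages
per_stage = 50 / 4
per_stage = 12.5 ms

12.5 ms


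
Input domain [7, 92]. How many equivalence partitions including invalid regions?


Valid range: [7, 92]
Class 1: x < 7 — invalid
Class 2: 7 ≤ x ≤ 92 — valid
Class 3: x > 92 — invalid
Total equivalence classes: 3

3 equivalence classes


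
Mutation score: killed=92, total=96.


Mutation score = killed / total * 100
Mutation score = 92 / 96 * 100
Mutation score = 95.83%

95.83%


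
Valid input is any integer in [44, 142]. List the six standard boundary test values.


Range: [44, 142]
Boundaries: just below min, min, min+1, max-1, max, just above max
Values: [43, 44, 45, 141, 142, 143]

[43, 44, 45, 141, 142, 143]


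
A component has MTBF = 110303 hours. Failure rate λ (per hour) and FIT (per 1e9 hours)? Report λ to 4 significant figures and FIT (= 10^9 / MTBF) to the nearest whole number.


Formula: λ = 1 / MTBF; FIT = λ × 1e9 = 1e9 / MTBF
λ = 1 / 110303 ≈ 9.066e-06 failures/hour
FIT = 1e9 / 110303 ≈ 9066 failures per 1e9 hours (nearest whole number)

λ = 9.066e-06 /h, FIT = 9066


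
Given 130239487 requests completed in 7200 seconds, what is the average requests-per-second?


Formula: throughput = requests / seconds
throughput = 130239487 / 7200
throughput = 18088.82 requests/second

18088.82 requests/second


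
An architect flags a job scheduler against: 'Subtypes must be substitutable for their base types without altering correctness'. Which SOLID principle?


This describes the Liskov Substitution Principle (LSP)

Liskov Substitution Principle (LSP)


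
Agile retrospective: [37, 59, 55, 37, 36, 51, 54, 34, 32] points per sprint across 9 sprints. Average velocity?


Formula: Avg velocity = Total points / Number of sprints
Points: [37, 59, 55, 37, 36, 51, 54, 34, 32]
Sum = 37 + 59 + 55 + 37 + 36 + 51 + 54 + 34 + 32 = 395
Avg velocity = 395 / 9 = 43.89 points/sprint

43.89 points/sprint


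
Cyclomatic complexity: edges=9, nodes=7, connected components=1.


Formula: V(G) = E - N + 2P
V(G) = 9 - 7 + 2*1
V(G) = 2 + 2
V(G) = 4

4


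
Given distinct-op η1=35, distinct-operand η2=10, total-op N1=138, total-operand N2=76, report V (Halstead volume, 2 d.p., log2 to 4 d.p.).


Formula: V = N * log2(η), where N = N1 + N2 and η = η1 + η2
η = 35 + 10 = 45
N = 138 + 76 = 214
log2(45) ≈ 5.4919
V = 214 * 5.4919 = 1175.27

1175.27


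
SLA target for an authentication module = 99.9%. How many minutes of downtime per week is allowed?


Formula: allowed downtime = period * (100 - SLA) / 100
Period (week) = 10080 minutes
Unavailability fraction = (100 - 99.9) / 100
Allowed downtime = 10080 * (100 - 99.9) / 100
Allowed downtime = 10.08 minutes

10.08 minutes


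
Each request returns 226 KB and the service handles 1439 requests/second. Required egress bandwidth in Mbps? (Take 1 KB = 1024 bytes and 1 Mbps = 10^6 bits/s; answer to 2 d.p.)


Formula: Mbps = payload_bytes * RPS * 8 / 1e6
Payload per request = 226 KB = 226 * 1024 = 231424 bytes
Total bytes/sec = 231424 * 1439 = 333019136
Total bits/sec = 333019136 * 8 = 2664153088
Mbps = 2664153088 / 1e6 = 2664.15

2664.15 Mbps


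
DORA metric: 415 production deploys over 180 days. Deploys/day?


Formula: deployments per day = releases / days
= 415 / 180
= 2.306 deploys/day
(equivalently, 16.14 deploys/week)

2.306 deploys/day


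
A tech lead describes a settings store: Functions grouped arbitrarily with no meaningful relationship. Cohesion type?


Reasoning: Worst: random grouping
Type: Coincidental cohesion

Coincidental cohesion


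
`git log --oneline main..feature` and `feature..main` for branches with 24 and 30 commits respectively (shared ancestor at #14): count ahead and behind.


Common ancestor: commit #14
feature commits after divergence: 24 - 14 = 10
main commits after divergence: 30 - 14 = 16
feature is 10 commits ahead of main
main is 16 commits ahead of feature

feature ahead: 10, main ahead: 16


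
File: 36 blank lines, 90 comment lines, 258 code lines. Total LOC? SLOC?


Total LOC = blank + comment + code
Total LOC = 36 + 90 + 258 = 384
SLOC (source only) = code = 258

Total LOC: 384, SLOC: 258


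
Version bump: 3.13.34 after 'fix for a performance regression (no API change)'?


Current: 3.13.34
Change category: 'fix for a performance regression (no API change)' → patch bump
SemVer rule: patch bump → increment PATCH (MAJOR and MINOR unchanged)
New: 3.13.35

3.13.35
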